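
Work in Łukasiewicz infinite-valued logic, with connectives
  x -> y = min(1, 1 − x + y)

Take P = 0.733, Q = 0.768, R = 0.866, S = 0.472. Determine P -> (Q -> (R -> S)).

1.000

R -> S = min(1, 1 − 0.866 + 0.472) = min(1, 0.606) = 0.606
Q -> (R -> S) = min(1, 1 − 0.768 + 0.606) = min(1, 0.838) = 0.838
P -> (Q -> (R -> S)) = min(1, 1 − 0.733 + 0.838) = min(1, 1.105) = 1.000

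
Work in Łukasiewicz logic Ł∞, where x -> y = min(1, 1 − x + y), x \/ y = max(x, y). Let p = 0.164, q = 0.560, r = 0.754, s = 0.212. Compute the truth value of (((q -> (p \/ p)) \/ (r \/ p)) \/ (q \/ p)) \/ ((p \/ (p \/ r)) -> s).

p \/ p = max(0.164, 0.164) = 0.164
q -> (p \/ p) = min(1, 1 − 0.560 + 0.164) = min(1, 0.604) = 0.604
r \/ p = max(0.754, 0.164) = 0.754
(q -> (p \/ p)) \/ (r \/ p) = max(0.604, 0.754) = 0.754
q \/ p = max(0.560, 0.164) = 0.560
((q -> (p \/ p)) \/ (r \/ p)) \/ (q \/ p) = max(0.754, 0.560) = 0.754
p \/ r = max(0.164, 0.754) = 0.754
p \/ (p \/ r) = max(0.164, 0.754) = 0.754
(p \/ (p \/ r)) -> s = min(1, 1 − 0.754 + 0.212) = min(1, 0.458) = 0.458
(((q -> (p \/ p)) \/ (r \/ p)) \/ (q \/ p)) \/ ((p \/ (p \/ r)) -> s) = max(0.754, 0.458) = 0.754

0.754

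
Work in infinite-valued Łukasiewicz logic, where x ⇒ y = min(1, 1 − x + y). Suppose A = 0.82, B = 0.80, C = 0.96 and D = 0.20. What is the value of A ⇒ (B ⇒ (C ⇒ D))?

C ⇒ D = min(1, 1 − 0.96 + 0.20) = min(1, 0.24) = 0.24
B ⇒ (C ⇒ D) = min(1, 1 − 0.80 + 0.24) = min(1, 0.44) = 0.44
A ⇒ (B ⇒ (C ⇒ D)) = min(1, 1 − 0.82 + 0.44) = min(1, 0.62) = 0.62

0.62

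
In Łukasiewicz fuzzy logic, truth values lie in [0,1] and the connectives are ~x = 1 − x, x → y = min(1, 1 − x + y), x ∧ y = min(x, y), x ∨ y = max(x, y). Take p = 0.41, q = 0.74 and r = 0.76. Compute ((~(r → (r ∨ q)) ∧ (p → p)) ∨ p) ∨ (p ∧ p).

0.41

r ∨ q = max(0.76, 0.74) = 0.76
r → (r ∨ q) = min(1, 1 − 0.76 + 0.76) = min(1, 1.00) = 1.00
~(r → (r ∨ q)) = 1 − 1.00 = 0.00
p → p = min(1, 1 − 0.41 + 0.41) = min(1, 1.00) = 1.00
~(r → (r ∨ q)) ∧ (p → p) = min(0.00, 1.00) = 0.00
(~(r → (r ∨ q)) ∧ (p → p)) ∨ p = max(0.00, 0.41) = 0.41
p ∧ p = min(0.41, 0.41) = 0.41
((~(r → (r ∨ q)) ∧ (p → p)) ∨ p) ∨ (p ∧ p) = max(0.41, 0.41) = 0.41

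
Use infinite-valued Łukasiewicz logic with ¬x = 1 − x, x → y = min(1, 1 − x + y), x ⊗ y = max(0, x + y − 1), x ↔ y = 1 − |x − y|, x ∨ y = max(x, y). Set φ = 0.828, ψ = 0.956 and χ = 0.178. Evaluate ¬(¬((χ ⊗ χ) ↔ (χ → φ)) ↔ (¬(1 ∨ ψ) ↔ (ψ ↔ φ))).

χ ⊗ χ = max(0, 0.178 + 0.178 − 1) = max(0, -0.644) = 0.000
χ → φ = min(1, 1 − 0.178 + 0.828) = min(1, 1.650) = 1.000
(χ ⊗ χ) ↔ (χ → φ) = 1 − |0.000 − 1.000| = 1 − 1.000 = 0.000
¬((χ ⊗ χ) ↔ (χ → φ)) = 1 − 0.000 = 1.000
1 ∨ ψ = max(1.000, 0.956) = 1.000
¬(1 ∨ ψ) = 1 − 1.000 = 0.000
ψ ↔ φ = 1 − |0.956 − 0.828| = 1 − 0.128 = 0.872
¬(1 ∨ ψ) ↔ (ψ ↔ φ) = 1 − |0.000 − 0.872| = 1 − 0.872 = 0.128
¬((χ ⊗ χ) ↔ (χ → φ)) ↔ (¬(1 ∨ ψ) ↔ (ψ ↔ φ)) = 1 − |1.000 − 0.128| = 1 − 0.872 = 0.128
¬(¬((χ ⊗ χ) ↔ (χ → φ)) ↔ (¬(1 ∨ ψ) ↔ (ψ ↔ φ))) = 1 − 0.128 = 0.872

0.872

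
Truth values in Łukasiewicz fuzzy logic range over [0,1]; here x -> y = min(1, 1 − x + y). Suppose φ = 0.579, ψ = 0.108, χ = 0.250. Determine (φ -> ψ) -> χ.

0.721

φ -> ψ = min(1, 1 − 0.579 + 0.108) = min(1, 0.529) = 0.529
(φ -> ψ) -> χ = min(1, 1 − 0.529 + 0.250) = min(1, 0.721) = 0.721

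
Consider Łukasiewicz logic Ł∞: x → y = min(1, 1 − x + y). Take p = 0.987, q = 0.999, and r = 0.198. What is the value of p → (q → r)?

0.212

q → r = min(1, 1 − 0.999 + 0.198) = min(1, 0.199) = 0.199
p → (q → r) = min(1, 1 − 0.987 + 0.199) = min(1, 0.212) = 0.212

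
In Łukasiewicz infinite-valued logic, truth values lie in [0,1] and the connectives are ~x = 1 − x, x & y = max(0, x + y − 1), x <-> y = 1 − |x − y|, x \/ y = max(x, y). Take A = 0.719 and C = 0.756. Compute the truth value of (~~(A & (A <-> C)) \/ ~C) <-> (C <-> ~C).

0.806

A <-> C = 1 − |0.719 − 0.756| = 1 − 0.037 = 0.963
A & (A <-> C) = max(0, 0.719 + 0.963 − 1) = max(0, 0.682) = 0.682
~(A & (A <-> C)) = 1 − 0.682 = 0.318
~~(A & (A <-> C)) = 1 − 0.318 = 0.682
~C = 1 − 0.756 = 0.244
~~(A & (A <-> C)) \/ ~C = max(0.682, 0.244) = 0.682
C <-> ~C = 1 − |0.756 − 0.244| = 1 − 0.512 = 0.488
(~~(A & (A <-> C)) \/ ~C) <-> (C <-> ~C) = 1 − |0.682 − 0.488| = 1 − 0.194 = 0.806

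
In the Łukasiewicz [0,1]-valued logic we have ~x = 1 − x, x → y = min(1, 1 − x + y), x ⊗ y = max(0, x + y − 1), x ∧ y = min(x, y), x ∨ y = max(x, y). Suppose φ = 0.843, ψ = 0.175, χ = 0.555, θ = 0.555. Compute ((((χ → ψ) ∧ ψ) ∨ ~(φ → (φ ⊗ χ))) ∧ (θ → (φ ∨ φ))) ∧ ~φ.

χ → ψ = min(1, 1 − 0.555 + 0.175) = min(1, 0.620) = 0.620
(χ → ψ) ∧ ψ = min(0.620, 0.175) = 0.175
φ ⊗ χ = max(0, 0.843 + 0.555 − 1) = max(0, 0.398) = 0.398
φ → (φ ⊗ χ) = min(1, 1 − 0.843 + 0.398) = min(1, 0.555) = 0.555
~(φ → (φ ⊗ χ)) = 1 − 0.555 = 0.445
((χ → ψ) ∧ ψ) ∨ ~(φ → (φ ⊗ χ)) = max(0.175, 0.445) = 0.445
φ ∨ φ = max(0.843, 0.843) = 0.843
θ → (φ ∨ φ) = min(1, 1 − 0.555 + 0.843) = min(1, 1.288) = 1.000
(((χ → ψ) ∧ ψ) ∨ ~(φ → (φ ⊗ χ))) ∧ (θ → (φ ∨ φ)) = min(0.445, 1.000) = 0.445
~φ = 1 − 0.843 = 0.157
((((χ → ψ) ∧ ψ) ∨ ~(φ → (φ ⊗ χ))) ∧ (θ → (φ ∨ φ))) ∧ ~φ = min(0.445, 0.157) = 0.157

0.157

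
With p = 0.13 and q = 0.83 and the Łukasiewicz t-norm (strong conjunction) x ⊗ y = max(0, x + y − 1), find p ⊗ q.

p ⊗ q = max(0, 0.13 + 0.83 − 1) = max(0, -0.04) = 0.00
For comparison, the Gödel (minimum) t-norm min(x, y) would give 0.13.

0.00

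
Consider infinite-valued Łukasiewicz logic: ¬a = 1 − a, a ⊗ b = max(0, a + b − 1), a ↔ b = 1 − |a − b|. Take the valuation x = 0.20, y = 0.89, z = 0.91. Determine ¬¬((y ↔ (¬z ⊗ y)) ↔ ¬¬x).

0.91

¬z = 1 − 0.91 = 0.09
¬z ⊗ y = max(0, 0.09 + 0.89 − 1) = max(0, -0.02) = 0.00
y ↔ (¬z ⊗ y) = 1 − |0.89 − 0.00| = 1 − 0.89 = 0.11
¬x = 1 − 0.20 = 0.80
¬¬x = 1 − 0.80 = 0.20
(y ↔ (¬z ⊗ y)) ↔ ¬¬x = 1 − |0.11 − 0.20| = 1 − 0.09 = 0.91
¬((y ↔ (¬z ⊗ y)) ↔ ¬¬x) = 1 − 0.91 = 0.09
¬¬((y ↔ (¬z ⊗ y)) ↔ ¬¬x) = 1 − 0.09 = 0.91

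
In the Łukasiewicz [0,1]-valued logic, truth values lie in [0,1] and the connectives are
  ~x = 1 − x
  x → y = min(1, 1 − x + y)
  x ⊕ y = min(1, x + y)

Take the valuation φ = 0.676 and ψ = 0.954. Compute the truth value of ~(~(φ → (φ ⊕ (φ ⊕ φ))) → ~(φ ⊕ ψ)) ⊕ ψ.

0.954

φ ⊕ φ = min(1, 0.676 + 0.676) = min(1, 1.352) = 1.000
φ ⊕ (φ ⊕ φ) = min(1, 0.676 + 1.000) = min(1, 1.676) = 1.000
φ → (φ ⊕ (φ ⊕ φ)) = min(1, 1 − 0.676 + 1.000) = min(1, 1.324) = 1.000
~(φ → (φ ⊕ (φ ⊕ φ))) = 1 − 1.000 = 0.000
φ ⊕ ψ = min(1, 0.676 + 0.954) = min(1, 1.630) = 1.000
~(φ ⊕ ψ) = 1 − 1.000 = 0.000
~(φ → (φ ⊕ (φ ⊕ φ))) → ~(φ ⊕ ψ) = min(1, 1 − 0.000 + 0.000) = min(1, 1.000) = 1.000
~(~(φ → (φ ⊕ (φ ⊕ φ))) → ~(φ ⊕ ψ)) = 1 − 1.000 = 0.000
~(~(φ → (φ ⊕ (φ ⊕ φ))) → ~(φ ⊕ ψ)) ⊕ ψ = min(1, 0.000 + 0.954) = min(1, 0.954) = 0.954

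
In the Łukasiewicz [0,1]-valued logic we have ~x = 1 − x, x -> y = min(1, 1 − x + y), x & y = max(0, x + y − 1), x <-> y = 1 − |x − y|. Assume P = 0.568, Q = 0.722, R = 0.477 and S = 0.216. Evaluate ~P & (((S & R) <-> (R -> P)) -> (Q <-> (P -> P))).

0.432

~P = 1 − 0.568 = 0.432
S & R = max(0, 0.216 + 0.477 − 1) = max(0, -0.307) = 0.000
R -> P = min(1, 1 − 0.477 + 0.568) = min(1, 1.091) = 1.000
(S & R) <-> (R -> P) = 1 − |0.000 − 1.000| = 1 − 1.000 = 0.000
P -> P = min(1, 1 − 0.568 + 0.568) = min(1, 1.000) = 1.000
Q <-> (P -> P) = 1 − |0.722 − 1.000| = 1 − 0.278 = 0.722
((S & R) <-> (R -> P)) -> (Q <-> (P -> P)) = min(1, 1 − 0.000 + 0.722) = min(1, 1.722) = 1.000
~P & (((S & R) <-> (R -> P)) -> (Q <-> (P -> P))) = max(0, 0.432 + 1.000 − 1) = max(0, 0.432) = 0.432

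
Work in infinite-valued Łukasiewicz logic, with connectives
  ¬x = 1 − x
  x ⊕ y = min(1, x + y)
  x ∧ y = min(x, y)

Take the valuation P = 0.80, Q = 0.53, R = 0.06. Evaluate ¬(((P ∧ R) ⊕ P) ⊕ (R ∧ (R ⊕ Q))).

P ∧ R = min(0.80, 0.06) = 0.06
(P ∧ R) ⊕ P = min(1, 0.06 + 0.80) = min(1, 0.86) = 0.86
R ⊕ Q = min(1, 0.06 + 0.53) = min(1, 0.59) = 0.59
R ∧ (R ⊕ Q) = min(0.06, 0.59) = 0.06
((P ∧ R) ⊕ P) ⊕ (R ∧ (R ⊕ Q)) = min(1, 0.86 + 0.06) = min(1, 0.92) = 0.92
¬(((P ∧ R) ⊕ P) ⊕ (R ∧ (R ⊕ Q))) = 1 − 0.92 = 0.08

0.08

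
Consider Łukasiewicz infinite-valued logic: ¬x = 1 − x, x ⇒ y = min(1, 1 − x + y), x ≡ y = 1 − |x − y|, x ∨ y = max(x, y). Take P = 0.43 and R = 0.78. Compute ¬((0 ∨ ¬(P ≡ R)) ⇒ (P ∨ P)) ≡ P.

P ≡ R = 1 − |0.43 − 0.78| = 1 − 0.35 = 0.65
¬(P ≡ R) = 1 − 0.65 = 0.35
0 ∨ ¬(P ≡ R) = max(0.00, 0.35) = 0.35
P ∨ P = max(0.43, 0.43) = 0.43
(0 ∨ ¬(P ≡ R)) ⇒ (P ∨ P) = min(1, 1 − 0.35 + 0.43) = min(1, 1.08) = 1.00
¬((0 ∨ ¬(P ≡ R)) ⇒ (P ∨ P)) = 1 − 1.00 = 0.00
¬((0 ∨ ¬(P ≡ R)) ⇒ (P ∨ P)) ≡ P = 1 − |0.00 − 0.43| = 1 − 0.43 = 0.57

0.57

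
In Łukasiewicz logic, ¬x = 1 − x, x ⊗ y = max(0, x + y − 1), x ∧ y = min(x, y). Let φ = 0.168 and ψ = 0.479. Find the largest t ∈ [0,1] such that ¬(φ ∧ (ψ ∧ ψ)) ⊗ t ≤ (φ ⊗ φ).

ψ ∧ ψ = min(0.479, 0.479) = 0.479
φ ∧ (ψ ∧ ψ) = min(0.168, 0.479) = 0.168
¬(φ ∧ (ψ ∧ ψ)) = 1 − 0.168 = 0.832
So the left factor is ¬(φ ∧ (ψ ∧ ψ)) = 0.832.
φ ⊗ φ = max(0, 0.168 + 0.168 − 1) = max(0, -0.664) = 0.000
So the right-hand bound is φ ⊗ φ = 0.000.
The residuum of the Łukasiewicz t-norm gives the supremum: min(1, 1 − 0.832 + 0.000).
1 − 0.832 + 0.000 = 0.168, so t = min(1, 0.168) = 0.168.
Check: 0.832 ⊗ 0.168 = max(0, 0.000) = 0.000 ≤ 0.000.

0.168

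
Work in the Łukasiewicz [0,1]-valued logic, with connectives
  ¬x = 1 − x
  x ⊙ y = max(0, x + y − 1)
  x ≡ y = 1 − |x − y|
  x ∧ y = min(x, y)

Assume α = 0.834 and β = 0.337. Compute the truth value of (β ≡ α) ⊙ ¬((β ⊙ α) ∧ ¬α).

0.337

β ≡ α = 1 − |0.337 − 0.834| = 1 − 0.497 = 0.503
β ⊙ α = max(0, 0.337 + 0.834 − 1) = max(0, 0.171) = 0.171
¬α = 1 − 0.834 = 0.166
(β ⊙ α) ∧ ¬α = min(0.171, 0.166) = 0.166
¬((β ⊙ α) ∧ ¬α) = 1 − 0.166 = 0.834
(β ≡ α) ⊙ ¬((β ⊙ α) ∧ ¬α) = max(0, 0.503 + 0.834 − 1) = max(0, 0.337) = 0.337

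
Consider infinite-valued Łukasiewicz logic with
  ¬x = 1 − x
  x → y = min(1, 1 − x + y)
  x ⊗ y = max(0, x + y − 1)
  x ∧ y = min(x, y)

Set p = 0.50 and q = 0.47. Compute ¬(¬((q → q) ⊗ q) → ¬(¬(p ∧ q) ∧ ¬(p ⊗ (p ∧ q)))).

q → q = min(1, 1 − 0.47 + 0.47) = min(1, 1.00) = 1.00
(q → q) ⊗ q = max(0, 1.00 + 0.47 − 1) = max(0, 0.47) = 0.47
¬((q → q) ⊗ q) = 1 − 0.47 = 0.53
p ∧ q = min(0.50, 0.47) = 0.47
¬(p ∧ q) = 1 − 0.47 = 0.53
p ⊗ (p ∧ q) = max(0, 0.50 + 0.47 − 1) = max(0, -0.03) = 0.00
¬(p ⊗ (p ∧ q)) = 1 − 0.00 = 1.00
¬(p ∧ q) ∧ ¬(p ⊗ (p ∧ q)) = min(0.53, 1.00) = 0.53
¬(¬(p ∧ q) ∧ ¬(p ⊗ (p ∧ q))) = 1 − 0.53 = 0.47
¬((q → q) ⊗ q) → ¬(¬(p ∧ q) ∧ ¬(p ⊗ (p ∧ q))) = min(1, 1 − 0.53 + 0.47) = min(1, 0.94) = 0.94
¬(¬((q → q) ⊗ q) → ¬(¬(p ∧ q) ∧ ¬(p ⊗ (p ∧ q)))) = 1 − 0.94 = 0.06

0.06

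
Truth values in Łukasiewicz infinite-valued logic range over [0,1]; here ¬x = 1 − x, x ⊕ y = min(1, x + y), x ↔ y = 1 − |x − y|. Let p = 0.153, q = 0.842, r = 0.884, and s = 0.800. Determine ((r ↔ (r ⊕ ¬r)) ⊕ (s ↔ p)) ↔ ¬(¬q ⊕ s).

0.042

¬r = 1 − 0.884 = 0.116
r ⊕ ¬r = min(1, 0.884 + 0.116) = min(1, 1.000) = 1.000
r ↔ (r ⊕ ¬r) = 1 − |0.884 − 1.000| = 1 − 0.116 = 0.884
s ↔ p = 1 − |0.800 − 0.153| = 1 − 0.647 = 0.353
(r ↔ (r ⊕ ¬r)) ⊕ (s ↔ p) = min(1, 0.884 + 0.353) = min(1, 1.237) = 1.000
¬q = 1 − 0.842 = 0.158
¬q ⊕ s = min(1, 0.158 + 0.800) = min(1, 0.958) = 0.958
¬(¬q ⊕ s) = 1 − 0.958 = 0.042
((r ↔ (r ⊕ ¬r)) ⊕ (s ↔ p)) ↔ ¬(¬q ⊕ s) = 1 − |1.000 − 0.042| = 1 − 0.958 = 0.042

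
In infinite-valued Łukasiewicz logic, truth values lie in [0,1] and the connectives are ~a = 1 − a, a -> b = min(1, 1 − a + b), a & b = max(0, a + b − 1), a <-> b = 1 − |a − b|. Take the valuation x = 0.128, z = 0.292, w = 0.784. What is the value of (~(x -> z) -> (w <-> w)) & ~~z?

0.292

x -> z = min(1, 1 − 0.128 + 0.292) = min(1, 1.164) = 1.000
~(x -> z) = 1 − 1.000 = 0.000
w <-> w = 1 − |0.784 − 0.784| = 1 − 0.000 = 1.000
~(x -> z) -> (w <-> w) = min(1, 1 − 0.000 + 1.000) = min(1, 2.000) = 1.000
~z = 1 − 0.292 = 0.708
~~z = 1 − 0.708 = 0.292
(~(x -> z) -> (w <-> w)) & ~~z = max(0, 1.000 + 0.292 − 1) = max(0, 0.292) = 0.292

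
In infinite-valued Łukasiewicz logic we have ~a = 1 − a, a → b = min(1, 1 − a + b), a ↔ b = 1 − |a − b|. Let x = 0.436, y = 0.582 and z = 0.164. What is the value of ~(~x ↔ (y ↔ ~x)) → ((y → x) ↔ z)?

~x = 1 − 0.436 = 0.564
y ↔ ~x = 1 − |0.582 − 0.564| = 1 − 0.018 = 0.982
~x ↔ (y ↔ ~x) = 1 − |0.564 − 0.982| = 1 − 0.418 = 0.582
~(~x ↔ (y ↔ ~x)) = 1 − 0.582 = 0.418
y → x = min(1, 1 − 0.582 + 0.436) = min(1, 0.854) = 0.854
(y → x) ↔ z = 1 − |0.854 − 0.164| = 1 − 0.690 = 0.310
~(~x ↔ (y ↔ ~x)) → ((y → x) ↔ z) = min(1, 1 − 0.418 + 0.310) = min(1, 0.892) = 0.892

0.892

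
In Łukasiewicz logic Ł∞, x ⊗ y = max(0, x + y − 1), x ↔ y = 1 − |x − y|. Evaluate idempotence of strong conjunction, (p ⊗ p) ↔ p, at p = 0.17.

0.83

p ⊗ p = max(0, 0.17 + 0.17 − 1) = max(0, -0.66) = 0.00
(p ⊗ p) ↔ p = 1 − |0.00 − 0.17| = 1 − 0.17 = 0.83
(The value 0.83 < 1 shows this instance is not satisfied; fails in Ł∞ since a ⊗ a = max(0, 2a−1) ≠ a in general.)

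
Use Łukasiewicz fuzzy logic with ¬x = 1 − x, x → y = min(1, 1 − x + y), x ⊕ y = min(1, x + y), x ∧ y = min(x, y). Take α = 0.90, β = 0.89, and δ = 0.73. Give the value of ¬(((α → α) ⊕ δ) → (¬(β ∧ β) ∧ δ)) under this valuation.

α → α = min(1, 1 − 0.90 + 0.90) = min(1, 1.00) = 1.00
(α → α) ⊕ δ = min(1, 1.00 + 0.73) = min(1, 1.73) = 1.00
β ∧ β = min(0.89, 0.89) = 0.89
¬(β ∧ β) = 1 − 0.89 = 0.11
¬(β ∧ β) ∧ δ = min(0.11, 0.73) = 0.11
((α → α) ⊕ δ) → (¬(β ∧ β) ∧ δ) = min(1, 1 − 1.00 + 0.11) = min(1, 0.11) = 0.11
¬(((α → α) ⊕ δ) → (¬(β ∧ β) ∧ δ)) = 1 − 0.11 = 0.89

0.89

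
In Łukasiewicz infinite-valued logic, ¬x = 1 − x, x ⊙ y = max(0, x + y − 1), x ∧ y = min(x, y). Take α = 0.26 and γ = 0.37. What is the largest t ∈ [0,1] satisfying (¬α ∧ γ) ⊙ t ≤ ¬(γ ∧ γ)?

¬α = 1 − 0.26 = 0.74
¬α ∧ γ = min(0.74, 0.37) = 0.37
So the left factor is ¬α ∧ γ = 0.37.
γ ∧ γ = min(0.37, 0.37) = 0.37
¬(γ ∧ γ) = 1 − 0.37 = 0.63
So the right-hand bound is ¬(γ ∧ γ) = 0.63.
The residuum of the Łukasiewicz t-norm gives the supremum: min(1, 1 − 0.37 + 0.63).
1 − 0.37 + 0.63 = 1.26, so t = min(1, 1.26) = 1.00.
Check: 0.37 ⊙ 1.00 = max(0, 0.37) = 0.37 ≤ 0.63.

1.00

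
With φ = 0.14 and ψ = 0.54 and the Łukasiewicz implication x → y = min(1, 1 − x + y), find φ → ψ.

φ → ψ = min(1, 1 − 0.14 + 0.54) = min(1, 1.40) = 1.00
For comparison, the Gödel implication (1 if x ≤ y else y) would give 1.00.

1.00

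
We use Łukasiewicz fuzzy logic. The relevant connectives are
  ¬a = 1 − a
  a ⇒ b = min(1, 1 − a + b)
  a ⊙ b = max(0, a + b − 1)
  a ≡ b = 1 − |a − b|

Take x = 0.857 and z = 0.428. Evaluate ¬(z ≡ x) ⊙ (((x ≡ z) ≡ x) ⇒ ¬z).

z ≡ x = 1 − |0.428 − 0.857| = 1 − 0.429 = 0.571
¬(z ≡ x) = 1 − 0.571 = 0.429
x ≡ z = 1 − |0.857 − 0.428| = 1 − 0.429 = 0.571
(x ≡ z) ≡ x = 1 − |0.571 − 0.857| = 1 − 0.286 = 0.714
¬z = 1 − 0.428 = 0.572
((x ≡ z) ≡ x) ⇒ ¬z = min(1, 1 − 0.714 + 0.572) = min(1, 0.858) = 0.858
¬(z ≡ x) ⊙ (((x ≡ z) ≡ x) ⇒ ¬z) = max(0, 0.429 + 0.858 − 1) = max(0, 0.287) = 0.287

0.287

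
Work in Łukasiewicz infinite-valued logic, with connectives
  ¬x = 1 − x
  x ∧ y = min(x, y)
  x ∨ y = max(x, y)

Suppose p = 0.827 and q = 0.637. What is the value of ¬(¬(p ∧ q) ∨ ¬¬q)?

p ∧ q = min(0.827, 0.637) = 0.637
¬(p ∧ q) = 1 − 0.637 = 0.363
¬q = 1 − 0.637 = 0.363
¬¬q = 1 − 0.363 = 0.637
¬(p ∧ q) ∨ ¬¬q = max(0.363, 0.637) = 0.637
¬(¬(p ∧ q) ∨ ¬¬q) = 1 − 0.637 = 0.363

0.363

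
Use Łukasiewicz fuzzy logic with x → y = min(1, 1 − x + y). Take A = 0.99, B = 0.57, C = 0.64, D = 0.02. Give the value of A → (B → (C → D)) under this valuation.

0.82

C → D = min(1, 1 − 0.64 + 0.02) = min(1, 0.38) = 0.38
B → (C → D) = min(1, 1 − 0.57 + 0.38) = min(1, 0.81) = 0.81
A → (B → (C → D)) = min(1, 1 − 0.99 + 0.81) = min(1, 0.82) = 0.82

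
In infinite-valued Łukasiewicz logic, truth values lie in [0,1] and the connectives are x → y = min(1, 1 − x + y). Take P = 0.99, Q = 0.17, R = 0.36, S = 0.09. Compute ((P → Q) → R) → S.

0.09

P → Q = min(1, 1 − 0.99 + 0.17) = min(1, 0.18) = 0.18
(P → Q) → R = min(1, 1 − 0.18 + 0.36) = min(1, 1.18) = 1.00
((P → Q) → R) → S = min(1, 1 − 1.00 + 0.09) = min(1, 0.09) = 0.09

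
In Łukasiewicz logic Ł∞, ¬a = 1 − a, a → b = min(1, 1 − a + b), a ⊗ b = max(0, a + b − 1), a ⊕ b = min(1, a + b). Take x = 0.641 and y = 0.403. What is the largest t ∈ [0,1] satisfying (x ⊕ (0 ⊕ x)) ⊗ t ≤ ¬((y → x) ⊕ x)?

0 ⊕ x = min(1, 0.000 + 0.641) = min(1, 0.641) = 0.641
x ⊕ (0 ⊕ x) = min(1, 0.641 + 0.641) = min(1, 1.282) = 1.000
So the left factor is x ⊕ (0 ⊕ x) = 1.000.
y → x = min(1, 1 − 0.403 + 0.641) = min(1, 1.238) = 1.000
(y → x) ⊕ x = min(1, 1.000 + 0.641) = min(1, 1.641) = 1.000
¬((y → x) ⊕ x) = 1 − 1.000 = 0.000
So the right-hand bound is ¬((y → x) ⊕ x) = 0.000.
The residuum of the Łukasiewicz t-norm gives the supremum: min(1, 1 − 1.000 + 0.000).
1 − 1.000 + 0.000 = 0.000, so t = min(1, 0.000) = 0.000.
Check: 1.000 ⊗ 0.000 = max(0, 0.000) = 0.000 ≤ 0.000.

0.000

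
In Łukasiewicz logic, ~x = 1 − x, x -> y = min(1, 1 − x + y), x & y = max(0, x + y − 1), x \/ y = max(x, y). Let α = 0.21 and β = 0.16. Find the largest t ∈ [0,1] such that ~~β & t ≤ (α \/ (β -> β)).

~β = 1 − 0.16 = 0.84
~~β = 1 − 0.84 = 0.16
So the left factor is ~~β = 0.16.
β -> β = min(1, 1 − 0.16 + 0.16) = min(1, 1.00) = 1.00
α \/ (β -> β) = max(0.21, 1.00) = 1.00
So the right-hand bound is α \/ (β -> β) = 1.00.
The residuum of the Łukasiewicz t-norm gives the supremum: min(1, 1 − 0.16 + 1.00).
1 − 0.16 + 1.00 = 1.84, so t = min(1, 1.84) = 1.00.
Check: 0.16 & 1.00 = max(0, 0.16) = 0.16 ≤ 1.00.

1.00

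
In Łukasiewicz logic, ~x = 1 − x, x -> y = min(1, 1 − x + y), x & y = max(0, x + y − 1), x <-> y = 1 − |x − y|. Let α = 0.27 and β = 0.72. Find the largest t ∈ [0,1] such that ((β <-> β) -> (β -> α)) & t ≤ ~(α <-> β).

β <-> β = 1 − |0.72 − 0.72| = 1 − 0.00 = 1.00
β -> α = min(1, 1 − 0.72 + 0.27) = min(1, 0.55) = 0.55
(β <-> β) -> (β -> α) = min(1, 1 − 1.00 + 0.55) = min(1, 0.55) = 0.55
So the left factor is (β <-> β) -> (β -> α) = 0.55.
α <-> β = 1 − |0.27 − 0.72| = 1 − 0.45 = 0.55
~(α <-> β) = 1 − 0.55 = 0.45
So the right-hand bound is ~(α <-> β) = 0.45.
The residuum of the Łukasiewicz t-norm gives the supremum: min(1, 1 − 0.55 + 0.45).
1 − 0.55 + 0.45 = 0.90, so t = min(1, 0.90) = 0.90.
Check: 0.55 & 0.90 = max(0, 0.45) = 0.45 ≤ 0.45.

0.90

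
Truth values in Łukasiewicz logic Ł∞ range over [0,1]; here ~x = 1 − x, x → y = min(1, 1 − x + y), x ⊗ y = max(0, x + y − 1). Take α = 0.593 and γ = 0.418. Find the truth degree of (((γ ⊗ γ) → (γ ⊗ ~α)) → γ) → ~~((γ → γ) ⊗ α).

γ ⊗ γ = max(0, 0.418 + 0.418 − 1) = max(0, -0.164) = 0.000
~α = 1 − 0.593 = 0.407
γ ⊗ ~α = max(0, 0.418 + 0.407 − 1) = max(0, -0.175) = 0.000
(γ ⊗ γ) → (γ ⊗ ~α) = min(1, 1 − 0.000 + 0.000) = min(1, 1.000) = 1.000
((γ ⊗ γ) → (γ ⊗ ~α)) → γ = min(1, 1 − 1.000 + 0.418) = min(1, 0.418) = 0.418
γ → γ = min(1, 1 − 0.418 + 0.418) = min(1, 1.000) = 1.000
(γ → γ) ⊗ α = max(0, 1.000 + 0.593 − 1) = max(0, 0.593) = 0.593
~((γ → γ) ⊗ α) = 1 − 0.593 = 0.407
~~((γ → γ) ⊗ α) = 1 − 0.407 = 0.593
(((γ ⊗ γ) → (γ ⊗ ~α)) → γ) → ~~((γ → γ) ⊗ α) = min(1, 1 − 0.418 + 0.593) = min(1, 1.175) = 1.000

1.000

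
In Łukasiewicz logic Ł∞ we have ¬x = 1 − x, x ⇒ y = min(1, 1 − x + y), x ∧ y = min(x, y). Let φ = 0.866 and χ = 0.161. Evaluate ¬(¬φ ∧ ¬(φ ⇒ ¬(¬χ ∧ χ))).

¬φ = 1 − 0.866 = 0.134
¬χ = 1 − 0.161 = 0.839
¬χ ∧ χ = min(0.839, 0.161) = 0.161
¬(¬χ ∧ χ) = 1 − 0.161 = 0.839
φ ⇒ ¬(¬χ ∧ χ) = min(1, 1 − 0.866 + 0.839) = min(1, 0.973) = 0.973
¬(φ ⇒ ¬(¬χ ∧ χ)) = 1 − 0.973 = 0.027
¬φ ∧ ¬(φ ⇒ ¬(¬χ ∧ χ)) = min(0.134, 0.027) = 0.027
¬(¬φ ∧ ¬(φ ⇒ ¬(¬χ ∧ χ))) = 1 − 0.027 = 0.973

0.973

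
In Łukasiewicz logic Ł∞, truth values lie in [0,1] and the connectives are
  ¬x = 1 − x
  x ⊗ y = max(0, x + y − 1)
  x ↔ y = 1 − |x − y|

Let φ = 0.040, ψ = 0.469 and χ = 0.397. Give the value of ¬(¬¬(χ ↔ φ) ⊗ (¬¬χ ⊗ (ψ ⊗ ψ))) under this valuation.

χ ↔ φ = 1 − |0.397 − 0.040| = 1 − 0.357 = 0.643
¬(χ ↔ φ) = 1 − 0.643 = 0.357
¬¬(χ ↔ φ) = 1 − 0.357 = 0.643
¬χ = 1 − 0.397 = 0.603
¬¬χ = 1 − 0.603 = 0.397
ψ ⊗ ψ = max(0, 0.469 + 0.469 − 1) = max(0, -0.062) = 0.000
¬¬χ ⊗ (ψ ⊗ ψ) = max(0, 0.397 + 0.000 − 1) = max(0, -0.603) = 0.000
¬¬(χ ↔ φ) ⊗ (¬¬χ ⊗ (ψ ⊗ ψ)) = max(0, 0.643 + 0.000 − 1) = max(0, -0.357) = 0.000
¬(¬¬(χ ↔ φ) ⊗ (¬¬χ ⊗ (ψ ⊗ ψ))) = 1 − 0.000 = 1.000

1.000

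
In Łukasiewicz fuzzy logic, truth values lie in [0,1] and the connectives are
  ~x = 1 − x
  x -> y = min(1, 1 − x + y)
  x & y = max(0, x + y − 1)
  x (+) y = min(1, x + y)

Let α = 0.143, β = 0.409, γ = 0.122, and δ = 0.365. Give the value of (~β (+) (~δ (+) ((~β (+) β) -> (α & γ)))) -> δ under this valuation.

~β = 1 − 0.409 = 0.591
~δ = 1 − 0.365 = 0.635
~β (+) β = min(1, 0.591 + 0.409) = min(1, 1.000) = 1.000
α & γ = max(0, 0.143 + 0.122 − 1) = max(0, -0.735) = 0.000
(~β (+) β) -> (α & γ) = min(1, 1 − 1.000 + 0.000) = min(1, 0.000) = 0.000
~δ (+) ((~β (+) β) -> (α & γ)) = min(1, 0.635 + 0.000) = min(1, 0.635) = 0.635
~β (+) (~δ (+) ((~β (+) β) -> (α & γ))) = min(1, 0.591 + 0.635) = min(1, 1.226) = 1.000
(~β (+) (~δ (+) ((~β (+) β) -> (α & γ)))) -> δ = min(1, 1 − 1.000 + 0.365) = min(1, 0.365) = 0.365

0.365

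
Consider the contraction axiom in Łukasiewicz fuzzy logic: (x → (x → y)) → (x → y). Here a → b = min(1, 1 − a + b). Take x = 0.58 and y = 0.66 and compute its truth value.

x → y = min(1, 1 − 0.58 + 0.66) = min(1, 1.08) = 1.00
x → (x → y) = min(1, 1 − 0.58 + 1.00) = min(1, 1.42) = 1.00
(x → (x → y)) → (x → y) = min(1, 1 − 1.00 + 1.00) = min(1, 1.00) = 1.00

1.00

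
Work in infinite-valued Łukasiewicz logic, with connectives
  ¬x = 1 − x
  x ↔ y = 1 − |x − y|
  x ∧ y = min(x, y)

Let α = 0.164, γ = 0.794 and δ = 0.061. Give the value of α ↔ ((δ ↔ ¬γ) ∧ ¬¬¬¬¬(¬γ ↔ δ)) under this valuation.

¬γ = 1 − 0.794 = 0.206
δ ↔ ¬γ = 1 − |0.061 − 0.206| = 1 − 0.145 = 0.855
¬γ ↔ δ = 1 − |0.206 − 0.061| = 1 − 0.145 = 0.855
¬(¬γ ↔ δ) = 1 − 0.855 = 0.145
¬¬(¬γ ↔ δ) = 1 − 0.145 = 0.855
¬¬¬(¬γ ↔ δ) = 1 − 0.855 = 0.145
¬¬¬¬(¬γ ↔ δ) = 1 − 0.145 = 0.855
¬¬¬¬¬(¬γ ↔ δ) = 1 − 0.855 = 0.145
(δ ↔ ¬γ) ∧ ¬¬¬¬¬(¬γ ↔ δ) = min(0.855, 0.145) = 0.145
α ↔ ((δ ↔ ¬γ) ∧ ¬¬¬¬¬(¬γ ↔ δ)) = 1 − |0.164 − 0.145| = 1 − 0.019 = 0.981

0.981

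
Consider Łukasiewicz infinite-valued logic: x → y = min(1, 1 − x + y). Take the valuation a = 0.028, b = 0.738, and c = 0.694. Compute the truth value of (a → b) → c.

a → b = min(1, 1 − 0.028 + 0.738) = min(1, 1.710) = 1.000
(a → b) → c = min(1, 1 − 1.000 + 0.694) = min(1, 0.694) = 0.694

0.694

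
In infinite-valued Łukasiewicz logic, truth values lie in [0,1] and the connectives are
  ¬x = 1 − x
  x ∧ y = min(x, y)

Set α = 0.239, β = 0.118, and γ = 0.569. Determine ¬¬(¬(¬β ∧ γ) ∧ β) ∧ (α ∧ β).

¬β = 1 − 0.118 = 0.882
¬β ∧ γ = min(0.882, 0.569) = 0.569
¬(¬β ∧ γ) = 1 − 0.569 = 0.431
¬(¬β ∧ γ) ∧ β = min(0.431, 0.118) = 0.118
¬(¬(¬β ∧ γ) ∧ β) = 1 − 0.118 = 0.882
¬¬(¬(¬β ∧ γ) ∧ β) = 1 − 0.882 = 0.118
α ∧ β = min(0.239, 0.118) = 0.118
¬¬(¬(¬β ∧ γ) ∧ β) ∧ (α ∧ β) = min(0.118, 0.118) = 0.118

0.118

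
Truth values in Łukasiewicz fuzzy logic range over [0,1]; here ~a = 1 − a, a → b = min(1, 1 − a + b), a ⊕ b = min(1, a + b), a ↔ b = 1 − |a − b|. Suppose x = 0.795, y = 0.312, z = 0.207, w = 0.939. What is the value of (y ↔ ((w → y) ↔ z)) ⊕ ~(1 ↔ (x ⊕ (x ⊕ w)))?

0.478

w → y = min(1, 1 − 0.939 + 0.312) = min(1, 0.373) = 0.373
(w → y) ↔ z = 1 − |0.373 − 0.207| = 1 − 0.166 = 0.834
y ↔ ((w → y) ↔ z) = 1 − |0.312 − 0.834| = 1 − 0.522 = 0.478
x ⊕ w = min(1, 0.795 + 0.939) = min(1, 1.734) = 1.000
x ⊕ (x ⊕ w) = min(1, 0.795 + 1.000) = min(1, 1.795) = 1.000
1 ↔ (x ⊕ (x ⊕ w)) = 1 − |1.000 − 1.000| = 1 − 0.000 = 1.000
~(1 ↔ (x ⊕ (x ⊕ w))) = 1 − 1.000 = 0.000
(y ↔ ((w → y) ↔ z)) ⊕ ~(1 ↔ (x ⊕ (x ⊕ w))) = min(1, 0.478 + 0.000) = min(1, 0.478) = 0.478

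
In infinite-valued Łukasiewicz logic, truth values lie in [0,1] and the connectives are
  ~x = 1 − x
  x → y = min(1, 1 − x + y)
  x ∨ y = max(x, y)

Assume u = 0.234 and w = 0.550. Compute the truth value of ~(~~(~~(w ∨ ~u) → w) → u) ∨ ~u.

~u = 1 − 0.234 = 0.766
w ∨ ~u = max(0.550, 0.766) = 0.766
~(w ∨ ~u) = 1 − 0.766 = 0.234
~~(w ∨ ~u) = 1 − 0.234 = 0.766
~~(w ∨ ~u) → w = min(1, 1 − 0.766 + 0.550) = min(1, 0.784) = 0.784
~(~~(w ∨ ~u) → w) = 1 − 0.784 = 0.216
~~(~~(w ∨ ~u) → w) = 1 − 0.216 = 0.784
~~(~~(w ∨ ~u) → w) → u = min(1, 1 − 0.784 + 0.234) = min(1, 0.450) = 0.450
~(~~(~~(w ∨ ~u) → w) → u) = 1 − 0.450 = 0.550
~(~~(~~(w ∨ ~u) → w) → u) ∨ ~u = max(0.550, 0.766) = 0.766

0.766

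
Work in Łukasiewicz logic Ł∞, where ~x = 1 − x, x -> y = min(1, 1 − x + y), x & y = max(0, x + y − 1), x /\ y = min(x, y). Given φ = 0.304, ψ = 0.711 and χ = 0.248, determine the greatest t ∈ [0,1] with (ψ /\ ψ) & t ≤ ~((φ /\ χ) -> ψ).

ψ /\ ψ = min(0.711, 0.711) = 0.711
So the left factor is ψ /\ ψ = 0.711.
φ /\ χ = min(0.304, 0.248) = 0.248
(φ /\ χ) -> ψ = min(1, 1 − 0.248 + 0.711) = min(1, 1.463) = 1.000
~((φ /\ χ) -> ψ) = 1 − 1.000 = 0.000
So the right-hand bound is ~((φ /\ χ) -> ψ) = 0.000.
The residuum of the Łukasiewicz t-norm gives the supremum: min(1, 1 − 0.711 + 0.000).
1 − 0.711 + 0.000 = 0.289, so t = min(1, 0.289) = 0.289.
Check: 0.711 & 0.289 = max(0, 0.000) = 0.000 ≤ 0.000.

0.289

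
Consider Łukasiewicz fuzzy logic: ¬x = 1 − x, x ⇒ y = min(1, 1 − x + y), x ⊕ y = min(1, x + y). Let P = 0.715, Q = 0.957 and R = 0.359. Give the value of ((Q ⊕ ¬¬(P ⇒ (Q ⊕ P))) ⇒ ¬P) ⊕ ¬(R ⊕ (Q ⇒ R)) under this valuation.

0.524

Q ⊕ P = min(1, 0.957 + 0.715) = min(1, 1.672) = 1.000
P ⇒ (Q ⊕ P) = min(1, 1 − 0.715 + 1.000) = min(1, 1.285) = 1.000
¬(P ⇒ (Q ⊕ P)) = 1 − 1.000 = 0.000
¬¬(P ⇒ (Q ⊕ P)) = 1 − 0.000 = 1.000
Q ⊕ ¬¬(P ⇒ (Q ⊕ P)) = min(1, 0.957 + 1.000) = min(1, 1.957) = 1.000
¬P = 1 − 0.715 = 0.285
(Q ⊕ ¬¬(P ⇒ (Q ⊕ P))) ⇒ ¬P = min(1, 1 − 1.000 + 0.285) = min(1, 0.285) = 0.285
Q ⇒ R = min(1, 1 − 0.957 + 0.359) = min(1, 0.402) = 0.402
R ⊕ (Q ⇒ R) = min(1, 0.359 + 0.402) = min(1, 0.761) = 0.761
¬(R ⊕ (Q ⇒ R)) = 1 − 0.761 = 0.239
((Q ⊕ ¬¬(P ⇒ (Q ⊕ P))) ⇒ ¬P) ⊕ ¬(R ⊕ (Q ⇒ R)) = min(1, 0.285 + 0.239) = min(1, 0.524) = 0.524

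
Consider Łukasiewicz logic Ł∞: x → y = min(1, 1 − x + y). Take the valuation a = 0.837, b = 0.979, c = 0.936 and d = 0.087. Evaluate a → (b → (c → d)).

0.335

c → d = min(1, 1 − 0.936 + 0.087) = min(1, 0.151) = 0.151
b → (c → d) = min(1, 1 − 0.979 + 0.151) = min(1, 0.172) = 0.172
a → (b → (c → d)) = min(1, 1 − 0.837 + 0.172) = min(1, 0.335) = 0.335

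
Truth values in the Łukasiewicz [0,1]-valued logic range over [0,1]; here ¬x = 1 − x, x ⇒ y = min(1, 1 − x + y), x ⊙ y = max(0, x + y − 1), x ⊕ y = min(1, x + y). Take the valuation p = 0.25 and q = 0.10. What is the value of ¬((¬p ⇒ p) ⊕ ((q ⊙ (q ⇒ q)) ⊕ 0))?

¬p = 1 − 0.25 = 0.75
¬p ⇒ p = min(1, 1 − 0.75 + 0.25) = min(1, 0.50) = 0.50
q ⇒ q = min(1, 1 − 0.10 + 0.10) = min(1, 1.00) = 1.00
q ⊙ (q ⇒ q) = max(0, 0.10 + 1.00 − 1) = max(0, 0.10) = 0.10
(q ⊙ (q ⇒ q)) ⊕ 0 = min(1, 0.10 + 0.00) = min(1, 0.10) = 0.10
(¬p ⇒ p) ⊕ ((q ⊙ (q ⇒ q)) ⊕ 0) = min(1, 0.50 + 0.10) = min(1, 0.60) = 0.60
¬((¬p ⇒ p) ⊕ ((q ⊙ (q ⇒ q)) ⊕ 0)) = 1 − 0.60 = 0.40

0.40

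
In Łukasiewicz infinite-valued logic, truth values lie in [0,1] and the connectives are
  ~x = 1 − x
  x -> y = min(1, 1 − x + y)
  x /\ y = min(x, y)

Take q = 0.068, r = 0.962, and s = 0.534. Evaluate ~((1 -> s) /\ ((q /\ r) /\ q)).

1 -> s = min(1, 1 − 1.000 + 0.534) = min(1, 0.534) = 0.534
q /\ r = min(0.068, 0.962) = 0.068
(q /\ r) /\ q = min(0.068, 0.068) = 0.068
(1 -> s) /\ ((q /\ r) /\ q) = min(0.534, 0.068) = 0.068
~((1 -> s) /\ ((q /\ r) /\ q)) = 1 − 0.068 = 0.932

0.932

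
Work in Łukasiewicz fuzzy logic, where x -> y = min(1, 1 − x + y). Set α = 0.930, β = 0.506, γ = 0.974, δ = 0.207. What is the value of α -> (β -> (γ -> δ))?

γ -> δ = min(1, 1 − 0.974 + 0.207) = min(1, 0.233) = 0.233
β -> (γ -> δ) = min(1, 1 − 0.506 + 0.233) = min(1, 0.727) = 0.727
α -> (β -> (γ -> δ)) = min(1, 1 − 0.930 + 0.727) = min(1, 0.797) = 0.797

0.797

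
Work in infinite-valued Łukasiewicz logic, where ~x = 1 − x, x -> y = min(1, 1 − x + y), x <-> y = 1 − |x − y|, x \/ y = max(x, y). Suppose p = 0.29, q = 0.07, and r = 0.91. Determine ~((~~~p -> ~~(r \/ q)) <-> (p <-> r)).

~p = 1 − 0.29 = 0.71
~~p = 1 − 0.71 = 0.29
~~~p = 1 − 0.29 = 0.71
r \/ q = max(0.91, 0.07) = 0.91
~(r \/ q) = 1 − 0.91 = 0.09
~~(r \/ q) = 1 − 0.09 = 0.91
~~~p -> ~~(r \/ q) = min(1, 1 − 0.71 + 0.91) = min(1, 1.20) = 1.00
p <-> r = 1 − |0.29 − 0.91| = 1 − 0.62 = 0.38
(~~~p -> ~~(r \/ q)) <-> (p <-> r) = 1 − |1.00 − 0.38| = 1 − 0.62 = 0.38
~((~~~p -> ~~(r \/ q)) <-> (p <-> r)) = 1 − 0.38 = 0.62

0.62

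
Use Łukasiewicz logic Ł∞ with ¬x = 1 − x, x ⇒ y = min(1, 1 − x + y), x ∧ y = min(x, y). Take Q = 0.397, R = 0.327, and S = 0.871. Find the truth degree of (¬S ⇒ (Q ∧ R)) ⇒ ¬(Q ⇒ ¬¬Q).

¬S = 1 − 0.871 = 0.129
Q ∧ R = min(0.397, 0.327) = 0.327
¬S ⇒ (Q ∧ R) = min(1, 1 − 0.129 + 0.327) = min(1, 1.198) = 1.000
¬Q = 1 − 0.397 = 0.603
¬¬Q = 1 − 0.603 = 0.397
Q ⇒ ¬¬Q = min(1, 1 − 0.397 + 0.397) = min(1, 1.000) = 1.000
¬(Q ⇒ ¬¬Q) = 1 − 1.000 = 0.000
(¬S ⇒ (Q ∧ R)) ⇒ ¬(Q ⇒ ¬¬Q) = min(1, 1 − 1.000 + 0.000) = min(1, 0.000) = 0.000

0.000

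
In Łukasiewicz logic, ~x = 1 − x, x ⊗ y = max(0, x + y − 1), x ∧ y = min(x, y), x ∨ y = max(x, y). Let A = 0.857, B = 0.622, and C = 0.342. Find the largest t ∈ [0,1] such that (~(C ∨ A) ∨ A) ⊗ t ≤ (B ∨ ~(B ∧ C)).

0.801

C ∨ A = max(0.342, 0.857) = 0.857
~(C ∨ A) = 1 − 0.857 = 0.143
~(C ∨ A) ∨ A = max(0.143, 0.857) = 0.857
So the left factor is ~(C ∨ A) ∨ A = 0.857.
B ∧ C = min(0.622, 0.342) = 0.342
~(B ∧ C) = 1 − 0.342 = 0.658
B ∨ ~(B ∧ C) = max(0.622, 0.658) = 0.658
So the right-hand bound is B ∨ ~(B ∧ C) = 0.658.
The residuum of the Łukasiewicz t-norm gives the supremum: min(1, 1 − 0.857 + 0.658).
1 − 0.857 + 0.658 = 0.801, so t = min(1, 0.801) = 0.801.
Check: 0.857 ⊗ 0.801 = max(0, 0.658) = 0.658 ≤ 0.658.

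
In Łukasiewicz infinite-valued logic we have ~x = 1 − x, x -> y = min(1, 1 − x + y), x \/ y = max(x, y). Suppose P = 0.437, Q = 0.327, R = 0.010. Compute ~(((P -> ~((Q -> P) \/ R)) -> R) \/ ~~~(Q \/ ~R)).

0.553

Q -> P = min(1, 1 − 0.327 + 0.437) = min(1, 1.110) = 1.000
(Q -> P) \/ R = max(1.000, 0.010) = 1.000
~((Q -> P) \/ R) = 1 − 1.000 = 0.000
P -> ~((Q -> P) \/ R) = min(1, 1 − 0.437 + 0.000) = min(1, 0.563) = 0.563
(P -> ~((Q -> P) \/ R)) -> R = min(1, 1 − 0.563 + 0.010) = min(1, 0.447) = 0.447
~R = 1 − 0.010 = 0.990
Q \/ ~R = max(0.327, 0.990) = 0.990
~(Q \/ ~R) = 1 − 0.990 = 0.010
~~(Q \/ ~R) = 1 − 0.010 = 0.990
~~~(Q \/ ~R) = 1 − 0.990 = 0.010
((P -> ~((Q -> P) \/ R)) -> R) \/ ~~~(Q \/ ~R) = max(0.447, 0.010) = 0.447
~(((P -> ~((Q -> P) \/ R)) -> R) \/ ~~~(Q \/ ~R)) = 1 − 0.447 = 0.553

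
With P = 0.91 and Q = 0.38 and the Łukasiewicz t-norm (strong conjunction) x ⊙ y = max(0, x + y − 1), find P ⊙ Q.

P ⊙ Q = max(0, 0.91 + 0.38 − 1) = max(0, 0.29) = 0.29
For comparison, the Gödel (minimum) t-norm min(x, y) would give 0.38.

0.29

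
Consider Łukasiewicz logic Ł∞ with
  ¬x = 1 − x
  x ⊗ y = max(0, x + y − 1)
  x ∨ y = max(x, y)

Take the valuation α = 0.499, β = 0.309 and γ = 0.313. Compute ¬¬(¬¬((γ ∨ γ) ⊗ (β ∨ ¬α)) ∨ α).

γ ∨ γ = max(0.313, 0.313) = 0.313
¬α = 1 − 0.499 = 0.501
β ∨ ¬α = max(0.309, 0.501) = 0.501
(γ ∨ γ) ⊗ (β ∨ ¬α) = max(0, 0.313 + 0.501 − 1) = max(0, -0.186) = 0.000
¬((γ ∨ γ) ⊗ (β ∨ ¬α)) = 1 − 0.000 = 1.000
¬¬((γ ∨ γ) ⊗ (β ∨ ¬α)) = 1 − 1.000 = 0.000
¬¬((γ ∨ γ) ⊗ (β ∨ ¬α)) ∨ α = max(0.000, 0.499) = 0.499
¬(¬¬((γ ∨ γ) ⊗ (β ∨ ¬α)) ∨ α) = 1 − 0.499 = 0.501
¬¬(¬¬((γ ∨ γ) ⊗ (β ∨ ¬α)) ∨ α) = 1 − 0.501 = 0.499

0.499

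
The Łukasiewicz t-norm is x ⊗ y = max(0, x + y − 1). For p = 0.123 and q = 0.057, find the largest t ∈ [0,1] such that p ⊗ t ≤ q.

0.934

The residuum of the Łukasiewicz t-norm gives the supremum: min(1, 1 − 0.123 + 0.057).
1 − 0.123 + 0.057 = 0.934, so t = min(1, 0.934) = 0.934.
Check: 0.123 ⊗ 0.934 = max(0, 0.057) = 0.057 ≤ 0.057.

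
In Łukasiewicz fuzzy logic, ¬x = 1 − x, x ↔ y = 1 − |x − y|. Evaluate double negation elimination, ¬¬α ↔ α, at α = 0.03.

¬α = 1 − 0.03 = 0.97
¬¬α = 1 − 0.97 = 0.03
¬¬α ↔ α = 1 − |0.03 − 0.03| = 1 − 0.00 = 1.00
(As expected: always 1 in Ł∞ since negation is involutive.)

1.00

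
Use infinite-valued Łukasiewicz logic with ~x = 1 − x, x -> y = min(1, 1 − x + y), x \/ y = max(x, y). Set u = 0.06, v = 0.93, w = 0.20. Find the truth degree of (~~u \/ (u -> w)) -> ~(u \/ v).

~u = 1 − 0.06 = 0.94
~~u = 1 − 0.94 = 0.06
u -> w = min(1, 1 − 0.06 + 0.20) = min(1, 1.14) = 1.00
~~u \/ (u -> w) = max(0.06, 1.00) = 1.00
u \/ v = max(0.06, 0.93) = 0.93
~(u \/ v) = 1 − 0.93 = 0.07
(~~u \/ (u -> w)) -> ~(u \/ v) = min(1, 1 − 1.00 + 0.07) = min(1, 0.07) = 0.07

0.07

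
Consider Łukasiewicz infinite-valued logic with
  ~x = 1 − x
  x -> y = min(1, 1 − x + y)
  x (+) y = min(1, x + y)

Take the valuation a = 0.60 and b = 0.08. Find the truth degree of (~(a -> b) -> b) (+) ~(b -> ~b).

a -> b = min(1, 1 − 0.60 + 0.08) = min(1, 0.48) = 0.48
~(a -> b) = 1 − 0.48 = 0.52
~(a -> b) -> b = min(1, 1 − 0.52 + 0.08) = min(1, 0.56) = 0.56
~b = 1 − 0.08 = 0.92
b -> ~b = min(1, 1 − 0.08 + 0.92) = min(1, 1.84) = 1.00
~(b -> ~b) = 1 − 1.00 = 0.00
(~(a -> b) -> b) (+) ~(b -> ~b) = min(1, 0.56 + 0.00) = min(1, 0.56) = 0.56

0.56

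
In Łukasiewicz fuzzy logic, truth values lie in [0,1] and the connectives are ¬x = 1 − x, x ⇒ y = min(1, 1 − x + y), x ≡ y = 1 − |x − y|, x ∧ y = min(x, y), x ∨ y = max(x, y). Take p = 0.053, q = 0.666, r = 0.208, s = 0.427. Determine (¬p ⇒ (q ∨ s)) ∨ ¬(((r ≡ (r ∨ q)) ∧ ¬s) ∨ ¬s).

0.719

¬p = 1 − 0.053 = 0.947
q ∨ s = max(0.666, 0.427) = 0.666
¬p ⇒ (q ∨ s) = min(1, 1 − 0.947 + 0.666) = min(1, 0.719) = 0.719
r ∨ q = max(0.208, 0.666) = 0.666
r ≡ (r ∨ q) = 1 − |0.208 − 0.666| = 1 − 0.458 = 0.542
¬s = 1 − 0.427 = 0.573
(r ≡ (r ∨ q)) ∧ ¬s = min(0.542, 0.573) = 0.542
((r ≡ (r ∨ q)) ∧ ¬s) ∨ ¬s = max(0.542, 0.573) = 0.573
¬(((r ≡ (r ∨ q)) ∧ ¬s) ∨ ¬s) = 1 − 0.573 = 0.427
(¬p ⇒ (q ∨ s)) ∨ ¬(((r ≡ (r ∨ q)) ∧ ¬s) ∨ ¬s) = max(0.719, 0.427) = 0.719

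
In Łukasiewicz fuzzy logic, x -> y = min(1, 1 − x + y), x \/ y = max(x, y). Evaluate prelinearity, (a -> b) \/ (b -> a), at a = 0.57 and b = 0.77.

a -> b = min(1, 1 − 0.57 + 0.77) = min(1, 1.20) = 1.00
b -> a = min(1, 1 − 0.77 + 0.57) = min(1, 0.80) = 0.80
(a -> b) \/ (b -> a) = max(1.00, 0.80) = 1.00
(As expected: a Ł∞-tautology — holds in every MV-chain.)

1.00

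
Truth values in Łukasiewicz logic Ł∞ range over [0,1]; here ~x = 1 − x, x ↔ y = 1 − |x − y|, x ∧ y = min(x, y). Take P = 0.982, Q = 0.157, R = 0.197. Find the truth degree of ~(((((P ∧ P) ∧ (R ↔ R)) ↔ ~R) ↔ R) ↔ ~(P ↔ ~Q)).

0.237

P ∧ P = min(0.982, 0.982) = 0.982
R ↔ R = 1 − |0.197 − 0.197| = 1 − 0.000 = 1.000
(P ∧ P) ∧ (R ↔ R) = min(0.982, 1.000) = 0.982
~R = 1 − 0.197 = 0.803
((P ∧ P) ∧ (R ↔ R)) ↔ ~R = 1 − |0.982 − 0.803| = 1 − 0.179 = 0.821
(((P ∧ P) ∧ (R ↔ R)) ↔ ~R) ↔ R = 1 − |0.821 − 0.197| = 1 − 0.624 = 0.376
~Q = 1 − 0.157 = 0.843
P ↔ ~Q = 1 − |0.982 − 0.843| = 1 − 0.139 = 0.861
~(P ↔ ~Q) = 1 − 0.861 = 0.139
((((P ∧ P) ∧ (R ↔ R)) ↔ ~R) ↔ R) ↔ ~(P ↔ ~Q) = 1 − |0.376 − 0.139| = 1 − 0.237 = 0.763
~(((((P ∧ P) ∧ (R ↔ R)) ↔ ~R) ↔ R) ↔ ~(P ↔ ~Q)) = 1 − 0.763 = 0.237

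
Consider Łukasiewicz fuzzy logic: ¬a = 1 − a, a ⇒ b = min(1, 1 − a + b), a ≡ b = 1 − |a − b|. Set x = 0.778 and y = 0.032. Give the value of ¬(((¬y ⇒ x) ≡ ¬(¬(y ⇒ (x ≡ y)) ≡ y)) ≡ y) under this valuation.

¬y = 1 − 0.032 = 0.968
¬y ⇒ x = min(1, 1 − 0.968 + 0.778) = min(1, 0.810) = 0.810
x ≡ y = 1 − |0.778 − 0.032| = 1 − 0.746 = 0.254
y ⇒ (x ≡ y) = min(1, 1 − 0.032 + 0.254) = min(1, 1.222) = 1.000
¬(y ⇒ (x ≡ y)) = 1 − 1.000 = 0.000
¬(y ⇒ (x ≡ y)) ≡ y = 1 − |0.000 − 0.032| = 1 − 0.032 = 0.968
¬(¬(y ⇒ (x ≡ y)) ≡ y) = 1 − 0.968 = 0.032
(¬y ⇒ x) ≡ ¬(¬(y ⇒ (x ≡ y)) ≡ y) = 1 − |0.810 − 0.032| = 1 − 0.778 = 0.222
((¬y ⇒ x) ≡ ¬(¬(y ⇒ (x ≡ y)) ≡ y)) ≡ y = 1 − |0.222 − 0.032| = 1 − 0.190 = 0.810
¬(((¬y ⇒ x) ≡ ¬(¬(y ⇒ (x ≡ y)) ≡ y)) ≡ y) = 1 − 0.810 = 0.190

0.190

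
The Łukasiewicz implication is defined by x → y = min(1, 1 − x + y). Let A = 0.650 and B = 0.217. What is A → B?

0.567

A → B = min(1, 1 − 0.650 + 0.217) = min(1, 0.567) = 0.567
For comparison, the Gödel implication (1 if x ≤ y else y) would give 0.217.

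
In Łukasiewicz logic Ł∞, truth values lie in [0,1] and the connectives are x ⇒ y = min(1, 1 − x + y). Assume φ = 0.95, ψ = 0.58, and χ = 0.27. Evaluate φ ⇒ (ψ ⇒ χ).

0.74

ψ ⇒ χ = min(1, 1 − 0.58 + 0.27) = min(1, 0.69) = 0.69
φ ⇒ (ψ ⇒ χ) = min(1, 1 − 0.95 + 0.69) = min(1, 0.74) = 0.74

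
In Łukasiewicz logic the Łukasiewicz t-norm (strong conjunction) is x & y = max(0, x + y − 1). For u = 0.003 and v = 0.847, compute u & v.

0.000

u & v = max(0, 0.003 + 0.847 − 1) = max(0, -0.150) = 0.000
For comparison, the Gödel (minimum) t-norm min(x, y) would give 0.003.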